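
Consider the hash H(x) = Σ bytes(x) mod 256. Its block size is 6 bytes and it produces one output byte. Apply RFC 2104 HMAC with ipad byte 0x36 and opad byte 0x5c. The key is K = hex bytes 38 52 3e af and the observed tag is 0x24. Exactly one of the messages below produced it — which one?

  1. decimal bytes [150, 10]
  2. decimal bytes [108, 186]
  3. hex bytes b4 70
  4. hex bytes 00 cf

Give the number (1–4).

2

Key hex bytes 38 52 3e af is 4 bytes ≤ B = 6; zero-pad to 6 bytes: K' = 38 52 3e af 00 00.
K' ⊕ ipad = 0e 64 08 99 36 36; K' ⊕ opad = 64 0e 62 f3 5c 5c.
m1: inner = H(0e 64 08 99 36 36 96 0a) = 1f; tag = H(64 0e 62 f3 5c 5c 1f) = 9e
m2: inner = H(0e 64 08 99 36 36 6c ba) = a5; tag = H(64 0e 62 f3 5c 5c a5) = 24 ← matches
m3: inner = H(0e 64 08 99 36 36 b4 70) = a3; tag = H(64 0e 62 f3 5c 5c a3) = 22
m4: inner = H(0e 64 08 99 36 36 00 cf) = 4e; tag = H(64 0e 62 f3 5c 5c 4e) = cd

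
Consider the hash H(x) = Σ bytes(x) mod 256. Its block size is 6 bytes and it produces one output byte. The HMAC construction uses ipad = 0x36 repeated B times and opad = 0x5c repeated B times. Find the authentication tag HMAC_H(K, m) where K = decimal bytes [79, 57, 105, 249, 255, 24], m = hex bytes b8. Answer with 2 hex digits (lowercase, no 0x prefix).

9e

Key decimal bytes [79, 57, 105, 249, 255, 24] = 4f 39 69 f9 ff 18 is exactly B = 6 bytes: K' = 4f 39 69 f9 ff 18.
K' ⊕ ipad = 79 0f 5f cf c9 2e.  K' ⊕ opad = 13 65 35 a5 a3 44.
Inner input = (K'⊕ipad) ∥ m = 79 0f 5f cf c9 2e ∥ b8.
Inner hash: sum = 121+15+95+207+201+46+184 = 869; mod 256 = 101 → 65.
Outer input = (K'⊕opad) ∥ inner = 13 65 35 a5 a3 44 ∥ 65.
Outer hash (tag): sum = 19+101+53+165+163+68+101 = 670; mod 256 = 158 → 9e.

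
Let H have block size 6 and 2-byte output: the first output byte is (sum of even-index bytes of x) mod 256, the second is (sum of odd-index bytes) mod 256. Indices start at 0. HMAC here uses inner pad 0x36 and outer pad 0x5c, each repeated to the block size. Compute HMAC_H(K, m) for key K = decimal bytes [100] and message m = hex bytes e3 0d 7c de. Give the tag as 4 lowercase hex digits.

Key decimal bytes [100] = 64 is 1 byte ≤ B = 6; zero-pad to 6 bytes: K' = 64 00 00 00 00 00.
K' ⊕ ipad = 52 36 36 36 36 36.  K' ⊕ opad = 38 5c 5c 5c 5c 5c.
Inner input = (K'⊕ipad) ∥ m = 52 36 36 36 36 36 ∥ e3 0d 7c de.
Inner hash: even-index sum = 541 mod 256 = 29; odd-index sum = 397 mod 256 = 141 → 1d 8d.
Outer input = (K'⊕opad) ∥ inner = 38 5c 5c 5c 5c 5c ∥ 1d 8d.
Outer hash (tag): even-index sum = 269 mod 256 = 13; odd-index sum = 417 mod 256 = 161 → 0d a1.

0da1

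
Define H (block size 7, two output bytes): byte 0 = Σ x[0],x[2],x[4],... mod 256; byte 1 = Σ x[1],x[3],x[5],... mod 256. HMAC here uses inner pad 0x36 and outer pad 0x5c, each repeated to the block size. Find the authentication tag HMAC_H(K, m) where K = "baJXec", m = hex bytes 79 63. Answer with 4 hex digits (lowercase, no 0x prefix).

Key "baJXec" = 62 61 4a 58 65 63 is 6 bytes ≤ B = 7; zero-pad to 7 bytes: K' = 62 61 4a 58 65 63 00.
K' ⊕ ipad = 54 57 7c 6e 53 55 36.  K' ⊕ opad = 3e 3d 16 04 39 3f 5c.
Inner input = (K'⊕ipad) ∥ m = 54 57 7c 6e 53 55 36 ∥ 79 63.
Inner hash: even-index sum = 444 mod 256 = 188; odd-index sum = 403 mod 256 = 147 → bc 93.
Outer input = (K'⊕opad) ∥ inner = 3e 3d 16 04 39 3f 5c ∥ bc 93.
Outer hash (tag): even-index sum = 380 mod 256 = 124; odd-index sum = 316 mod 256 = 60 → 7c 3c.

7c3c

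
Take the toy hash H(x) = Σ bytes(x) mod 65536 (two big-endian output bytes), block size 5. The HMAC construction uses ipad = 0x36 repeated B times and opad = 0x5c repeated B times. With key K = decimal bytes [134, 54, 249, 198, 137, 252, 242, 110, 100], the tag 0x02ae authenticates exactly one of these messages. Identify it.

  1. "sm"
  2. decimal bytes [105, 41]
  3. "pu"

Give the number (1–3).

Key decimal bytes [134, 54, 249, 198, 137, 252, 242, 110, 100] = 86 36 f9 c6 89 fc f2 6e 64 is 9 bytes > B = 5, so hash it first: H(key) = 05 c4, then zero-pad to 5 bytes: K' = 05 c4 00 00 00.
K' ⊕ ipad = 33 f2 36 36 36; K' ⊕ opad = 59 98 5c 5c 5c.
m1: inner = H(33 f2 36 36 36 73 6d) = 02 a7; tag = H(59 98 5c 5c 5c 02 a7) = 02ae ← matches
m2: inner = H(33 f2 36 36 36 69 29) = 02 59; tag = H(59 98 5c 5c 5c 02 59) = 0260
m3: inner = H(33 f2 36 36 36 70 75) = 02 ac; tag = H(59 98 5c 5c 5c 02 ac) = 02b3

1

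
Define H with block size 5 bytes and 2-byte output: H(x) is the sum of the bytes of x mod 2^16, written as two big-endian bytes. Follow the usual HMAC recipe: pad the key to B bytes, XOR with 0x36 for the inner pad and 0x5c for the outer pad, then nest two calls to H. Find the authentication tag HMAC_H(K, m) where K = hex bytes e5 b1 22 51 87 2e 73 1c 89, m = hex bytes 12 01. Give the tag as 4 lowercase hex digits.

Key hex bytes e5 b1 22 51 87 2e 73 1c 89 is 9 bytes > B = 5, so hash it first: H(key) = 03 d6, then zero-pad to 5 bytes: K' = 03 d6 00 00 00.
K' ⊕ ipad = 35 e0 36 36 36.  K' ⊕ opad = 5f 8a 5c 5c 5c.
Inner input = (K'⊕ipad) ∥ m = 35 e0 36 36 36 ∥ 12 01.
Inner hash: sum = 53+224+54+54+54+18+1 = 458 → 01 ca.
Outer input = (K'⊕opad) ∥ inner = 5f 8a 5c 5c 5c ∥ 01 ca.
Outer hash (tag): sum = 95+138+92+92+92+1+202 = 712 → 02 c8.

02c8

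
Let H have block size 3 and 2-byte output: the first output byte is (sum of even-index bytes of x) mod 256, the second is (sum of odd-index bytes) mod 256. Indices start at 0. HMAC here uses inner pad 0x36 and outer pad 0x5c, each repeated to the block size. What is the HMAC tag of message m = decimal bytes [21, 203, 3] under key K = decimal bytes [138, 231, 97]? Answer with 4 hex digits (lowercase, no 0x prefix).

fc99

Key decimal bytes [138, 231, 97] = 8a e7 61 is exactly B = 3 bytes: K' = 8a e7 61.
K' ⊕ ipad = bc d1 57.  K' ⊕ opad = d6 bb 3d.
Inner input = (K'⊕ipad) ∥ m = bc d1 57 ∥ 15 cb 03.
Inner hash: even-index sum = 478 mod 256 = 222; odd-index sum = 233 mod 256 = 233 → de e9.
Outer input = (K'⊕opad) ∥ inner = d6 bb 3d ∥ de e9.
Outer hash (tag): even-index sum = 508 mod 256 = 252; odd-index sum = 409 mod 256 = 153 → fc 99.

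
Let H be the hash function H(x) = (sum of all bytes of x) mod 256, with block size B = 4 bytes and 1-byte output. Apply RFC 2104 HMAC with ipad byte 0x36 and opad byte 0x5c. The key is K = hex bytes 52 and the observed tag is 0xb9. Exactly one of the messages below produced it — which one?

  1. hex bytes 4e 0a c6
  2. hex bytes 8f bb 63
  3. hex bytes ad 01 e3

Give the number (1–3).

Key hex bytes 52 is 1 byte ≤ B = 4; zero-pad to 4 bytes: K' = 52 00 00 00.
K' ⊕ ipad = 64 36 36 36; K' ⊕ opad = 0e 5c 5c 5c.
m1: inner = H(64 36 36 36 4e 0a c6) = 24; tag = H(0e 5c 5c 5c 24) = 46
m2: inner = H(64 36 36 36 8f bb 63) = b3; tag = H(0e 5c 5c 5c b3) = d5
m3: inner = H(64 36 36 36 ad 01 e3) = 97; tag = H(0e 5c 5c 5c 97) = b9 ← matches

3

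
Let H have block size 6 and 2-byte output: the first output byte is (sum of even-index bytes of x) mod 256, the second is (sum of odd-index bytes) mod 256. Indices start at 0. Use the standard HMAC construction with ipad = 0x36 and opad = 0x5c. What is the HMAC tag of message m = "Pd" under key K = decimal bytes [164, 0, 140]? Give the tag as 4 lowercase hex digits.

f61a

Key decimal bytes [164, 0, 140] = a4 00 8c is 3 bytes ≤ B = 6; zero-pad to 6 bytes: K' = a4 00 8c 00 00 00.
K' ⊕ ipad = 92 36 ba 36 36 36.  K' ⊕ opad = f8 5c d0 5c 5c 5c.
Inner input = (K'⊕ipad) ∥ m = 92 36 ba 36 36 36 ∥ 50 64.
Inner hash: even-index sum = 466 mod 256 = 210; odd-index sum = 262 mod 256 = 6 → d2 06.
Outer input = (K'⊕opad) ∥ inner = f8 5c d0 5c 5c 5c ∥ d2 06.
Outer hash (tag): even-index sum = 758 mod 256 = 246; odd-index sum = 282 mod 256 = 26 → f6 1a.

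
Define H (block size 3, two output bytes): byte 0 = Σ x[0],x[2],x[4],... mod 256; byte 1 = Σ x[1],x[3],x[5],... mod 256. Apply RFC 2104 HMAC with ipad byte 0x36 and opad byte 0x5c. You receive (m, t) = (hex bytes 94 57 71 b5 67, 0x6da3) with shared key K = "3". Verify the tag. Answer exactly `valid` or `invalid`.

valid

Key "3" = 33 is 1 byte ≤ B = 3; zero-pad to 3 bytes: K' = 33 00 00.
K' ⊕ ipad = 05 36 36; K' ⊕ opad = 6f 5c 5c.
Inner hash: even-index sum = 327 mod 256 = 71; odd-index sum = 418 mod 256 = 162 → 47 a2.
Outer hash (recomputed tag): even-index sum = 365 mod 256 = 109; odd-index sum = 163 mod 256 = 163 → 6d a3.
Recomputed tag = 6da3; claimed = 6da3 → match.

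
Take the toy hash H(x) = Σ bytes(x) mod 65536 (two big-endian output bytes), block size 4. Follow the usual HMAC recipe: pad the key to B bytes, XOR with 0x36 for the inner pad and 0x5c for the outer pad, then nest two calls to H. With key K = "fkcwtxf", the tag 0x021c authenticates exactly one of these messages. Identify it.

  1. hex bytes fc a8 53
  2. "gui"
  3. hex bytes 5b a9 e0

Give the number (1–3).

1

Key "fkcwtxf" = 66 6b 63 77 74 78 66 is 7 bytes > B = 4, so hash it first: H(key) = 02 fd, then zero-pad to 4 bytes: K' = 02 fd 00 00.
K' ⊕ ipad = 34 cb 36 36; K' ⊕ opad = 5e a1 5c 5c.
m1: inner = H(34 cb 36 36 fc a8 53) = 03 62; tag = H(5e a1 5c 5c 03 62) = 021c ← matches
m2: inner = H(34 cb 36 36 67 75 69) = 02 b0; tag = H(5e a1 5c 5c 02 b0) = 0269
m3: inner = H(34 cb 36 36 5b a9 e0) = 03 4f; tag = H(5e a1 5c 5c 03 4f) = 0209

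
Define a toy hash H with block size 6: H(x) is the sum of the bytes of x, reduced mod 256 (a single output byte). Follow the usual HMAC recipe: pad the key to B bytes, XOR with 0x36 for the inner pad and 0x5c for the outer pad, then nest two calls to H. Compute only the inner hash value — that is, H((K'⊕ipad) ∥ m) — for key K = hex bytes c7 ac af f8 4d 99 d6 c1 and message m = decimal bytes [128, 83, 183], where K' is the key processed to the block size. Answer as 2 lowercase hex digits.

Key hex bytes c7 ac af f8 4d 99 d6 c1 is 8 bytes > B = 6, so hash it first: H(key) = 97, then zero-pad to 6 bytes: K' = 97 00 00 00 00 00.
K' ⊕ ipad = a1 36 36 36 36 36.
Inner input = a1 36 36 36 36 36 ∥ 80 53 b7.
Inner hash: sum = 161+54+54+54+54+54+128+83+183 = 825; mod 256 = 57 → 39.

39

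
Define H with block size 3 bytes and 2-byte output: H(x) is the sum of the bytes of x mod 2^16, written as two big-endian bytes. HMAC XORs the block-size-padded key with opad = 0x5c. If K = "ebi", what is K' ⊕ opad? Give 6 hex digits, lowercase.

Key "ebi" = 65 62 69 is exactly B = 3 bytes: K' = 65 62 69.
XOR each byte with 0x5c: 65⊕5c=39, 62⊕5c=3e, 69⊕5c=35.

393e35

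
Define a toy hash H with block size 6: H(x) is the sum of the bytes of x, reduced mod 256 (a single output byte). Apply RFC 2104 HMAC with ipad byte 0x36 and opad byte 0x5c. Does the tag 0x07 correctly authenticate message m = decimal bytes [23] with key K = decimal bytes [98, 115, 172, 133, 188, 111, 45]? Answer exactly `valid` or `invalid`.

invalid

Key decimal bytes [98, 115, 172, 133, 188, 111, 45] = 62 73 ac 85 bc 6f 2d is 7 bytes > B = 6, so hash it first: H(key) = 5e, then zero-pad to 6 bytes: K' = 5e 00 00 00 00 00.
K' ⊕ ipad = 68 36 36 36 36 36; K' ⊕ opad = 02 5c 5c 5c 5c 5c.
Inner hash: sum = 104+54+54+54+54+54+23 = 397; mod 256 = 141 → 8d.
Outer hash (recomputed tag): sum = 2+92+92+92+92+92+141 = 603; mod 256 = 91 → 5b.
Recomputed tag = 5b; claimed = 07 → mismatch.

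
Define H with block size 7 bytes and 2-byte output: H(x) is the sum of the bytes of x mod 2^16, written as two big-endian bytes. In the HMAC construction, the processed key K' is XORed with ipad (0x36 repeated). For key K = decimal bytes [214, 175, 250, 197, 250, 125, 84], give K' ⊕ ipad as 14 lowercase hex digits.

e099ccf3cc4b62

Key decimal bytes [214, 175, 250, 197, 250, 125, 84] = d6 af fa c5 fa 7d 54 is exactly B = 7 bytes: K' = d6 af fa c5 fa 7d 54.
XOR each byte with 0x36: d6⊕36=e0, af⊕36=99, fa⊕36=cc, c5⊕36=f3, fa⊕36=cc, 7d⊕36=4b, 54⊕36=62.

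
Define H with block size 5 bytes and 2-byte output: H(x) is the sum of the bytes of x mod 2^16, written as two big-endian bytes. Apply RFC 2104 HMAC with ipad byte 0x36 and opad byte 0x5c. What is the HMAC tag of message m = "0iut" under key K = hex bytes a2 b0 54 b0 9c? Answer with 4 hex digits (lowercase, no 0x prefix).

03d0

Key hex bytes a2 b0 54 b0 9c is exactly B = 5 bytes: K' = a2 b0 54 b0 9c.
K' ⊕ ipad = 94 86 62 86 aa.  K' ⊕ opad = fe ec 08 ec c0.
Inner input = (K'⊕ipad) ∥ m = 94 86 62 86 aa ∥ 30 69 75 74.
Inner hash: sum = 148+134+98+134+170+48+105+117+116 = 1070 → 04 2e.
Outer input = (K'⊕opad) ∥ inner = fe ec 08 ec c0 ∥ 04 2e.
Outer hash (tag): sum = 254+236+8+236+192+4+46 = 976 → 03 d0.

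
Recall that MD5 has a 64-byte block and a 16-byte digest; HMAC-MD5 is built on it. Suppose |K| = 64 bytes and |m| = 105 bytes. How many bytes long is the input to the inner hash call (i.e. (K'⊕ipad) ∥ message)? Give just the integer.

169

Key is 64 ≤ 64 bytes, zero-padded: |K'| = 64.
Inner input = (K'⊕ipad) ∥ m → 64 + 105 = 169 bytes.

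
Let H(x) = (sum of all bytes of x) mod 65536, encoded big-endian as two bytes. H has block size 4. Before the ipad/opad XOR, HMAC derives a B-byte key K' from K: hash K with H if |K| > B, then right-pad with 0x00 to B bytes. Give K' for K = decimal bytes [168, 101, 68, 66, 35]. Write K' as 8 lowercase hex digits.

01b60000

|K| = 5 > B = 4, so first hash the key.
H(K): sum = 168+101+68+66+35 = 438 → 01 b6.
Zero-pad H(K) = 01 b6 to 4 bytes: K' = 01 b6 00 00.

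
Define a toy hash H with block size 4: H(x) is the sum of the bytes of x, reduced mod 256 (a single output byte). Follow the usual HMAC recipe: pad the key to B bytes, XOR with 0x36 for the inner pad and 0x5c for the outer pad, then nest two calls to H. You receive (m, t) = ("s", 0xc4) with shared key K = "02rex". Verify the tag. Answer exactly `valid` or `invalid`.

invalid

Key "02rex" = 30 32 72 65 78 is 5 bytes > B = 4, so hash it first: H(key) = b1, then zero-pad to 4 bytes: K' = b1 00 00 00.
K' ⊕ ipad = 87 36 36 36; K' ⊕ opad = ed 5c 5c 5c.
Inner hash: sum = 135+54+54+54+115 = 412; mod 256 = 156 → 9c.
Outer hash (recomputed tag): sum = 237+92+92+92+156 = 669; mod 256 = 157 → 9d.
Recomputed tag = 9d; claimed = c4 → mismatch.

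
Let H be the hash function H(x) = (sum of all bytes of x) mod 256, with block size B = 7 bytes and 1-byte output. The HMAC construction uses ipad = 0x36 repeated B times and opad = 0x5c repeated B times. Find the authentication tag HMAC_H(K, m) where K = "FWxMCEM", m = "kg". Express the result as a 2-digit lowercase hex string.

72

Key "FWxMCEM" = 46 57 78 4d 43 45 4d is exactly B = 7 bytes: K' = 46 57 78 4d 43 45 4d.
K' ⊕ ipad = 70 61 4e 7b 75 73 7b.  K' ⊕ opad = 1a 0b 24 11 1f 19 11.
Inner input = (K'⊕ipad) ∥ m = 70 61 4e 7b 75 73 7b ∥ 6b 67.
Inner hash: sum = 112+97+78+123+117+115+123+107+103 = 975; mod 256 = 207 → cf.
Outer input = (K'⊕opad) ∥ inner = 1a 0b 24 11 1f 19 11 ∥ cf.
Outer hash (tag): sum = 26+11+36+17+31+25+17+207 = 370; mod 256 = 114 → 72.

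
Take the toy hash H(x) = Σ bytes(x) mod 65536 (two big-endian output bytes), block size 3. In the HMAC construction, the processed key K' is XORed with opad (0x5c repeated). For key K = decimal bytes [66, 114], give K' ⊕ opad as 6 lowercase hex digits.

1e2e5c

Key decimal bytes [66, 114] = 42 72 is 2 bytes ≤ B = 3; zero-pad to 3 bytes: K' = 42 72 00.
XOR each byte with 0x5c: 42⊕5c=1e, 72⊕5c=2e, 00⊕5c=5c.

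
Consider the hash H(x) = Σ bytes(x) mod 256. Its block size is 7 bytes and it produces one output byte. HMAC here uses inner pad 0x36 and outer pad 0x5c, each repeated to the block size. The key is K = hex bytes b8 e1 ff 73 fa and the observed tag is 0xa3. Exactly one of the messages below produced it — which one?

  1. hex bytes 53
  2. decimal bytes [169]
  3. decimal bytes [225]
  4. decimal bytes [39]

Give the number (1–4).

Key hex bytes b8 e1 ff 73 fa is 5 bytes ≤ B = 7; zero-pad to 7 bytes: K' = b8 e1 ff 73 fa 00 00.
K' ⊕ ipad = 8e d7 c9 45 cc 36 36; K' ⊕ opad = e4 bd a3 2f a6 5c 5c.
m1: inner = H(8e d7 c9 45 cc 36 36 53) = fe; tag = H(e4 bd a3 2f a6 5c 5c fe) = cf
m2: inner = H(8e d7 c9 45 cc 36 36 a9) = 54; tag = H(e4 bd a3 2f a6 5c 5c 54) = 25
m3: inner = H(8e d7 c9 45 cc 36 36 e1) = 8c; tag = H(e4 bd a3 2f a6 5c 5c 8c) = 5d
m4: inner = H(8e d7 c9 45 cc 36 36 27) = d2; tag = H(e4 bd a3 2f a6 5c 5c d2) = a3 ← matches

4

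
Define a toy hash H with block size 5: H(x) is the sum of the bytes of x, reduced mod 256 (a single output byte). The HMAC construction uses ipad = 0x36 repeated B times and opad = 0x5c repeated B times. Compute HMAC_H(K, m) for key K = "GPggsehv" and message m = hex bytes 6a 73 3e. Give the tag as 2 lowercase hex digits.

d7

Key "GPggsehv" = 47 50 67 67 73 65 68 76 is 8 bytes > B = 5, so hash it first: H(key) = 1b, then zero-pad to 5 bytes: K' = 1b 00 00 00 00.
K' ⊕ ipad = 2d 36 36 36 36.  K' ⊕ opad = 47 5c 5c 5c 5c.
Inner input = (K'⊕ipad) ∥ m = 2d 36 36 36 36 ∥ 6a 73 3e.
Inner hash: sum = 45+54+54+54+54+106+115+62 = 544; mod 256 = 32 → 20.
Outer input = (K'⊕opad) ∥ inner = 47 5c 5c 5c 5c ∥ 20.
Outer hash (tag): sum = 71+92+92+92+92+32 = 471; mod 256 = 215 → d7.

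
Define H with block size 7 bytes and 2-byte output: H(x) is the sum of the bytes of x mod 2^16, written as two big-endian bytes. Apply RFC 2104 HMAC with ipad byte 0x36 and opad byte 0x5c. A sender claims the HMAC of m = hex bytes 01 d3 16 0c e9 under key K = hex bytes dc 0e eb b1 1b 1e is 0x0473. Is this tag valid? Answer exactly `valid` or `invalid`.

Key hex bytes dc 0e eb b1 1b 1e is 6 bytes ≤ B = 7; zero-pad to 7 bytes: K' = dc 0e eb b1 1b 1e 00.
K' ⊕ ipad = ea 38 dd 87 2d 28 36; K' ⊕ opad = 80 52 b7 ed 47 42 5c.
Inner hash: sum = 234+56+221+135+45+40+54+1+211+22+12+233 = 1264 → 04 f0.
Outer hash (recomputed tag): sum = 128+82+183+237+71+66+92+4+240 = 1103 → 04 4f.
Recomputed tag = 044f; claimed = 0473 → mismatch.

invalid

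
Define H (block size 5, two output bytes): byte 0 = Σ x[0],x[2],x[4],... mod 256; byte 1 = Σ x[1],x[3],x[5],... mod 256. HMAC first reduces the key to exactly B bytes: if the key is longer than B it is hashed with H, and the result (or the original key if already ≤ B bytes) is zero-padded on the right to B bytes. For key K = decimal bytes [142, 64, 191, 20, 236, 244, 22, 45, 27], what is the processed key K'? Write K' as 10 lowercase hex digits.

|K| = 9 > B = 5, so first hash the key.
H(K): even-index sum = 618 mod 256 = 106; odd-index sum = 373 mod 256 = 117 → 6a 75.
Zero-pad H(K) = 6a 75 to 5 bytes: K' = 6a 75 00 00 00.

6a75000000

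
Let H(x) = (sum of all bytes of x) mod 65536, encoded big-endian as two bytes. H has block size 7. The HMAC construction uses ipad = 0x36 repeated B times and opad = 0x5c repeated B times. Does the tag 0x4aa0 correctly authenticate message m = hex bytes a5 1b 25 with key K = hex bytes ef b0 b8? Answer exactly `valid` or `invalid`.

Key hex bytes ef b0 b8 is 3 bytes ≤ B = 7; zero-pad to 7 bytes: K' = ef b0 b8 00 00 00 00.
K' ⊕ ipad = d9 86 8e 36 36 36 36; K' ⊕ opad = b3 ec e4 5c 5c 5c 5c.
Inner hash: sum = 217+134+142+54+54+54+54+165+27+37 = 938 → 03 aa.
Outer hash (recomputed tag): sum = 179+236+228+92+92+92+92+3+170 = 1184 → 04 a0.
Recomputed tag = 04a0; claimed = 4aa0 → mismatch.

invalid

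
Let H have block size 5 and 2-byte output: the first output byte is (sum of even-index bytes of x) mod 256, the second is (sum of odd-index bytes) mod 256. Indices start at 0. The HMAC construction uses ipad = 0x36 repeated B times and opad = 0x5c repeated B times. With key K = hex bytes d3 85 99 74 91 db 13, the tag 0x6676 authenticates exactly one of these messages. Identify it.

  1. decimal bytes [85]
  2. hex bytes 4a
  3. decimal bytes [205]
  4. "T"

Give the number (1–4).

2

Key hex bytes d3 85 99 74 91 db 13 is 7 bytes > B = 5, so hash it first: H(key) = 10 d4, then zero-pad to 5 bytes: K' = 10 d4 00 00 00.
K' ⊕ ipad = 26 e2 36 36 36; K' ⊕ opad = 4c 88 5c 5c 5c.
m1: inner = H(26 e2 36 36 36 55) = 92 6d; tag = H(4c 88 5c 5c 5c 92 6d) = 7176
m2: inner = H(26 e2 36 36 36 4a) = 92 62; tag = H(4c 88 5c 5c 5c 92 62) = 6676 ← matches
m3: inner = H(26 e2 36 36 36 cd) = 92 e5; tag = H(4c 88 5c 5c 5c 92 e5) = e976
m4: inner = H(26 e2 36 36 36 54) = 92 6c; tag = H(4c 88 5c 5c 5c 92 6c) = 7076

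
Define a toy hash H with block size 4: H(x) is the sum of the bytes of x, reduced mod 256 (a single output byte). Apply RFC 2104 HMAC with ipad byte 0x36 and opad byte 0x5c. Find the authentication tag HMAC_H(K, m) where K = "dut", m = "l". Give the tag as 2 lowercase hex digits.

Key "dut" = 64 75 74 is 3 bytes ≤ B = 4; zero-pad to 4 bytes: K' = 64 75 74 00.
K' ⊕ ipad = 52 43 42 36.  K' ⊕ opad = 38 29 28 5c.
Inner input = (K'⊕ipad) ∥ m = 52 43 42 36 ∥ 6c.
Inner hash: sum = 82+67+66+54+108 = 377; mod 256 = 121 → 79.
Outer input = (K'⊕opad) ∥ inner = 38 29 28 5c ∥ 79.
Outer hash (tag): sum = 56+41+40+92+121 = 350; mod 256 = 94 → 5e.

5e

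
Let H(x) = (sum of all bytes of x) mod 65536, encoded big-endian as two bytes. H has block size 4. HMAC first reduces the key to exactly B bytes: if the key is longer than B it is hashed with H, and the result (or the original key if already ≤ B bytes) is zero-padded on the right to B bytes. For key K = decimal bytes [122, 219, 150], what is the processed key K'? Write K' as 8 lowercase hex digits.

7adb9600

Key decimal bytes [122, 219, 150] = 7a db 96 is 3 bytes ≤ B = 4; zero-pad to 4 bytes: K' = 7a db 96 00.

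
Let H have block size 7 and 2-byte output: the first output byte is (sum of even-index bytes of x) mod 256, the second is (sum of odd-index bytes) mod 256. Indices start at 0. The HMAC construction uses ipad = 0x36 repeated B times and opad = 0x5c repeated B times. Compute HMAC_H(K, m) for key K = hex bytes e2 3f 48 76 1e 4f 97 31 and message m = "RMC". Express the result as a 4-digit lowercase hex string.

9bf9

Key hex bytes e2 3f 48 76 1e 4f 97 31 is 8 bytes > B = 7, so hash it first: H(key) = df 35, then zero-pad to 7 bytes: K' = df 35 00 00 00 00 00.
K' ⊕ ipad = e9 03 36 36 36 36 36.  K' ⊕ opad = 83 69 5c 5c 5c 5c 5c.
Inner input = (K'⊕ipad) ∥ m = e9 03 36 36 36 36 36 ∥ 52 4d 43.
Inner hash: even-index sum = 472 mod 256 = 216; odd-index sum = 260 mod 256 = 4 → d8 04.
Outer input = (K'⊕opad) ∥ inner = 83 69 5c 5c 5c 5c 5c ∥ d8 04.
Outer hash (tag): even-index sum = 411 mod 256 = 155; odd-index sum = 505 mod 256 = 249 → 9b f9.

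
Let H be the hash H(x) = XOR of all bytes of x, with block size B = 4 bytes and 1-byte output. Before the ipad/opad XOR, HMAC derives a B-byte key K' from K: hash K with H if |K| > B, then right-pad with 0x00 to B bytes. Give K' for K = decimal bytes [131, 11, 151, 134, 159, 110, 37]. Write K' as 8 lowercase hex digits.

4d000000

|K| = 7 > B = 4, so first hash the key.
H(K): XOR 83⊕0b⊕97⊕86⊕9f⊕6e⊕25 = 4d.
Zero-pad H(K) = 4d to 4 bytes: K' = 4d 00 00 00.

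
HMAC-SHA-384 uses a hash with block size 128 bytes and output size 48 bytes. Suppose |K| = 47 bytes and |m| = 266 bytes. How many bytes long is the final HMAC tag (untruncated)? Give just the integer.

The tag is one SHA-384 digest: 48 bytes.

48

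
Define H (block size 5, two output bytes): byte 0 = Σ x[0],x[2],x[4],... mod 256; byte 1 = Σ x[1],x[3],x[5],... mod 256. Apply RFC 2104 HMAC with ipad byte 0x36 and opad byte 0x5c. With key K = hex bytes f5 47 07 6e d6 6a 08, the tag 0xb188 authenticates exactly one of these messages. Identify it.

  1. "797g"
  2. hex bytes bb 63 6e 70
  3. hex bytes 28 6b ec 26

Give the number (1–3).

3

Key hex bytes f5 47 07 6e d6 6a 08 is 7 bytes > B = 5, so hash it first: H(key) = da 1f, then zero-pad to 5 bytes: K' = da 1f 00 00 00.
K' ⊕ ipad = ec 29 36 36 36; K' ⊕ opad = 86 43 5c 5c 5c.
m1: inner = H(ec 29 36 36 36 37 39 37 67) = f8 cd; tag = H(86 43 5c 5c 5c f8 cd) = 0b97
m2: inner = H(ec 29 36 36 36 bb 63 6e 70) = 2b 88; tag = H(86 43 5c 5c 5c 2b 88) = c6ca
m3: inner = H(ec 29 36 36 36 28 6b ec 26) = e9 73; tag = H(86 43 5c 5c 5c e9 73) = b188 ← matches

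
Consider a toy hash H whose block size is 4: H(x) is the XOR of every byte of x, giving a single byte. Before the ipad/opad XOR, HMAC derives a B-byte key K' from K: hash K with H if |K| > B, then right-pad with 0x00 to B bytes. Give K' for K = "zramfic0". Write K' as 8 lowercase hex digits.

58000000

|K| = 8 > B = 4, so first hash the key.
H(K): XOR 7a⊕72⊕61⊕6d⊕66⊕69⊕63⊕30 = 58.
Zero-pad H(K) = 58 to 4 bytes: K' = 58 00 00 00.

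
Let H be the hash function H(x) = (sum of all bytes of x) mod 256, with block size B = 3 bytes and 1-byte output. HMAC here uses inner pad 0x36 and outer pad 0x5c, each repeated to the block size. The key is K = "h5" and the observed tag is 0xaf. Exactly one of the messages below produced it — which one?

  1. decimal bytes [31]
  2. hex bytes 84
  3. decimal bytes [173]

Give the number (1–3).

1

Key "h5" = 68 35 is 2 bytes ≤ B = 3; zero-pad to 3 bytes: K' = 68 35 00.
K' ⊕ ipad = 5e 03 36; K' ⊕ opad = 34 69 5c.
m1: inner = H(5e 03 36 1f) = b6; tag = H(34 69 5c b6) = af ← matches
m2: inner = H(5e 03 36 84) = 1b; tag = H(34 69 5c 1b) = 14
m3: inner = H(5e 03 36 ad) = 44; tag = H(34 69 5c 44) = 3d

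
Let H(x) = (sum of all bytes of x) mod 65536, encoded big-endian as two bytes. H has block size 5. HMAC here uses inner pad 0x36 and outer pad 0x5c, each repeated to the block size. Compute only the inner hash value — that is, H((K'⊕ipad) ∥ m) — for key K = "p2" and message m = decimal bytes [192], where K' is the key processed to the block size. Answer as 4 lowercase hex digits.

01ac

Key "p2" = 70 32 is 2 bytes ≤ B = 5; zero-pad to 5 bytes: K' = 70 32 00 00 00.
K' ⊕ ipad = 46 04 36 36 36.
Inner input = 46 04 36 36 36 ∥ c0.
Inner hash: sum = 70+4+54+54+54+192 = 428 → 01 ac.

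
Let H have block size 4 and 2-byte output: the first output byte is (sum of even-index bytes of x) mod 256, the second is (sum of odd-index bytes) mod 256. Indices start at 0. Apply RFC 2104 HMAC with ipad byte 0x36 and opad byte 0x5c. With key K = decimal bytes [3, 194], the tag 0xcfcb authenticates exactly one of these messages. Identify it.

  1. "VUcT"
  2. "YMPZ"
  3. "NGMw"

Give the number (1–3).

Key decimal bytes [3, 194] = 03 c2 is 2 bytes ≤ B = 4; zero-pad to 4 bytes: K' = 03 c2 00 00.
K' ⊕ ipad = 35 f4 36 36; K' ⊕ opad = 5f 9e 5c 5c.
m1: inner = H(35 f4 36 36 56 55 63 54) = 24 d3; tag = H(5f 9e 5c 5c 24 d3) = dfcd
m2: inner = H(35 f4 36 36 59 4d 50 5a) = 14 d1; tag = H(5f 9e 5c 5c 14 d1) = cfcb ← matches
m3: inner = H(35 f4 36 36 4e 47 4d 77) = 06 e8; tag = H(5f 9e 5c 5c 06 e8) = c1e2

2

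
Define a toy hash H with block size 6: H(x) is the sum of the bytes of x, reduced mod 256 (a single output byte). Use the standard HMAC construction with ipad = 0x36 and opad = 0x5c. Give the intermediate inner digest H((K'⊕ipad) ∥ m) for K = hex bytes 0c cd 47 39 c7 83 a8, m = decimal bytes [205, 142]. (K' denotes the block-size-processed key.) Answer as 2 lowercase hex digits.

Key hex bytes 0c cd 47 39 c7 83 a8 is 7 bytes > B = 6, so hash it first: H(key) = 4b, then zero-pad to 6 bytes: K' = 4b 00 00 00 00 00.
K' ⊕ ipad = 7d 36 36 36 36 36.
Inner input = 7d 36 36 36 36 36 ∥ cd 8e.
Inner hash: sum = 125+54+54+54+54+54+205+142 = 742; mod 256 = 230 → e6.

e6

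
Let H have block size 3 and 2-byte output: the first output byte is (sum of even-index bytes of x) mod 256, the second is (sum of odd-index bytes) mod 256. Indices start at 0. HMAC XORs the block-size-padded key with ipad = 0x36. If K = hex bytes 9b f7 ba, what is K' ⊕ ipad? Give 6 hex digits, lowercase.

adc18c

Key hex bytes 9b f7 ba is exactly B = 3 bytes: K' = 9b f7 ba.
XOR each byte with 0x36: 9b⊕36=ad, f7⊕36=c1, ba⊕36=8c.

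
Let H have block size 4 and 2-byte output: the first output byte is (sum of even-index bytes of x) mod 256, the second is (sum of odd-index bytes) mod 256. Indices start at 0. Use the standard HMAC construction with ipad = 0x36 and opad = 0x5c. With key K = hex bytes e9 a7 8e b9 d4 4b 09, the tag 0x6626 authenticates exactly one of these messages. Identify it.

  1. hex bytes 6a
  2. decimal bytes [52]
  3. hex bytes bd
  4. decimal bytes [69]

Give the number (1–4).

Key hex bytes e9 a7 8e b9 d4 4b 09 is 7 bytes > B = 4, so hash it first: H(key) = 54 ab, then zero-pad to 4 bytes: K' = 54 ab 00 00.
K' ⊕ ipad = 62 9d 36 36; K' ⊕ opad = 08 f7 5c 5c.
m1: inner = H(62 9d 36 36 6a) = 02 d3; tag = H(08 f7 5c 5c 02 d3) = 6626 ← matches
m2: inner = H(62 9d 36 36 34) = cc d3; tag = H(08 f7 5c 5c cc d3) = 3026
m3: inner = H(62 9d 36 36 bd) = 55 d3; tag = H(08 f7 5c 5c 55 d3) = b926
m4: inner = H(62 9d 36 36 45) = dd d3; tag = H(08 f7 5c 5c dd d3) = 4126

1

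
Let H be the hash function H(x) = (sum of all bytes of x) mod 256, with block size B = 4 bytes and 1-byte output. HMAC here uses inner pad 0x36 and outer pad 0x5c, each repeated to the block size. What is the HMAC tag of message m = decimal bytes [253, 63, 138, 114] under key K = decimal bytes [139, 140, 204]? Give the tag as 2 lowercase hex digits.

72

Key decimal bytes [139, 140, 204] = 8b 8c cc is 3 bytes ≤ B = 4; zero-pad to 4 bytes: K' = 8b 8c cc 00.
K' ⊕ ipad = bd ba fa 36.  K' ⊕ opad = d7 d0 90 5c.
Inner input = (K'⊕ipad) ∥ m = bd ba fa 36 ∥ fd 3f 8a 72.
Inner hash: sum = 189+186+250+54+253+63+138+114 = 1247; mod 256 = 223 → df.
Outer input = (K'⊕opad) ∥ inner = d7 d0 90 5c ∥ df.
Outer hash (tag): sum = 215+208+144+92+223 = 882; mod 256 = 114 → 72.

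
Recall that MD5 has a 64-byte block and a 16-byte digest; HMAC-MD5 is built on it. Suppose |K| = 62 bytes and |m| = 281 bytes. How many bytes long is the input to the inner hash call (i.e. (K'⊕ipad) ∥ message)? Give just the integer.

345

Key is 62 ≤ 64 bytes, zero-padded: |K'| = 64.
Inner input = (K'⊕ipad) ∥ m → 64 + 281 = 345 bytes.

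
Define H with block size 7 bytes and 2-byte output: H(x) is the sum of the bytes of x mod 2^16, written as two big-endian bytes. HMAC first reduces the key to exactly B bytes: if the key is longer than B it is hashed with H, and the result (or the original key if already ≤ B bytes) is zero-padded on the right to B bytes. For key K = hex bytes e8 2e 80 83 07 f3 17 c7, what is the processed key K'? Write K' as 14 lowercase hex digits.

|K| = 8 > B = 7, so first hash the key.
H(K): sum = 232+46+128+131+7+243+23+199 = 1009 → 03 f1.
Zero-pad H(K) = 03 f1 to 7 bytes: K' = 03 f1 00 00 00 00 00.

03f10000000000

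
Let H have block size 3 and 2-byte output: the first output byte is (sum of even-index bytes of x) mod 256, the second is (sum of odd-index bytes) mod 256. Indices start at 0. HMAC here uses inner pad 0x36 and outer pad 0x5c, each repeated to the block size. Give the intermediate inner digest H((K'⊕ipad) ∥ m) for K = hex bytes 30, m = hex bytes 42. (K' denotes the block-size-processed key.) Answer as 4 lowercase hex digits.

Key hex bytes 30 is 1 byte ≤ B = 3; zero-pad to 3 bytes: K' = 30 00 00.
K' ⊕ ipad = 06 36 36.
Inner input = 06 36 36 ∥ 42.
Inner hash: even-index sum = 60 mod 256 = 60; odd-index sum = 120 mod 256 = 120 → 3c 78.

3c78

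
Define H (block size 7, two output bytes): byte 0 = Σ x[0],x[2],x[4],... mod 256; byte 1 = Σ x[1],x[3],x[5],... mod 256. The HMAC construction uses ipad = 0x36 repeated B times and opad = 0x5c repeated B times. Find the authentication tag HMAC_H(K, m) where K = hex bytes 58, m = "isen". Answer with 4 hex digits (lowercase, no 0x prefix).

8805

Key hex bytes 58 is 1 byte ≤ B = 7; zero-pad to 7 bytes: K' = 58 00 00 00 00 00 00.
K' ⊕ ipad = 6e 36 36 36 36 36 36.  K' ⊕ opad = 04 5c 5c 5c 5c 5c 5c.
Inner input = (K'⊕ipad) ∥ m = 6e 36 36 36 36 36 36 ∥ 69 73 65 6e.
Inner hash: even-index sum = 497 mod 256 = 241; odd-index sum = 368 mod 256 = 112 → f1 70.
Outer input = (K'⊕opad) ∥ inner = 04 5c 5c 5c 5c 5c 5c ∥ f1 70.
Outer hash (tag): even-index sum = 392 mod 256 = 136; odd-index sum = 517 mod 256 = 5 → 88 05.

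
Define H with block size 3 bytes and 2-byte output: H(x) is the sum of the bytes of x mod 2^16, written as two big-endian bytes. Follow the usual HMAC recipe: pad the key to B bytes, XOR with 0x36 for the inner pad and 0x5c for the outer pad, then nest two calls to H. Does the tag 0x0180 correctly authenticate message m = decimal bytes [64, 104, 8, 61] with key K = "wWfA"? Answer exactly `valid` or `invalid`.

valid

Key "wWfA" = 77 57 66 41 is 4 bytes > B = 3, so hash it first: H(key) = 01 75, then zero-pad to 3 bytes: K' = 01 75 00.
K' ⊕ ipad = 37 43 36; K' ⊕ opad = 5d 29 5c.
Inner hash: sum = 55+67+54+64+104+8+61 = 413 → 01 9d.
Outer hash (recomputed tag): sum = 93+41+92+1+157 = 384 → 01 80.
Recomputed tag = 0180; claimed = 0180 → match.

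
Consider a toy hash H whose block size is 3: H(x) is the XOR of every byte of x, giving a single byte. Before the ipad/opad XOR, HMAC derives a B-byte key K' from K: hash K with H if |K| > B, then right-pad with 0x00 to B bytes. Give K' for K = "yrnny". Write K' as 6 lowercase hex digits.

720000

|K| = 5 > B = 3, so first hash the key.
H(K): XOR 79⊕72⊕6e⊕6e⊕79 = 72.
Zero-pad H(K) = 72 to 3 bytes: K' = 72 00 00.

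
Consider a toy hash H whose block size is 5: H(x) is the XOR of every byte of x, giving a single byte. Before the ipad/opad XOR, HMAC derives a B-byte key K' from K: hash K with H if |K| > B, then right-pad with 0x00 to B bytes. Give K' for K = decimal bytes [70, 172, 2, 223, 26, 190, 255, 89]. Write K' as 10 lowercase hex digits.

3500000000

|K| = 8 > B = 5, so first hash the key.
H(K): XOR 46⊕ac⊕02⊕df⊕1a⊕be⊕ff⊕59 = 35.
Zero-pad H(K) = 35 to 5 bytes: K' = 35 00 00 00 00.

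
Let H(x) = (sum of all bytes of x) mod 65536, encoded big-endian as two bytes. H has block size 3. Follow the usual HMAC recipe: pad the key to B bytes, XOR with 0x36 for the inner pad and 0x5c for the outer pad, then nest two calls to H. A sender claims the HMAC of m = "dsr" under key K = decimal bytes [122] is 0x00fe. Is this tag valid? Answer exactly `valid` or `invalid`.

invalid

Key decimal bytes [122] = 7a is 1 byte ≤ B = 3; zero-pad to 3 bytes: K' = 7a 00 00.
K' ⊕ ipad = 4c 36 36; K' ⊕ opad = 26 5c 5c.
Inner hash: sum = 76+54+54+100+115+114 = 513 → 02 01.
Outer hash (recomputed tag): sum = 38+92+92+2+1 = 225 → 00 e1.
Recomputed tag = 00e1; claimed = 00fe → mismatch.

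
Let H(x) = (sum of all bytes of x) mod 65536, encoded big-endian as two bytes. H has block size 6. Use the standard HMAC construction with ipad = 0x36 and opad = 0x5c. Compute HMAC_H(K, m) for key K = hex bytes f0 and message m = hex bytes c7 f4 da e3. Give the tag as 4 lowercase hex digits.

Key hex bytes f0 is 1 byte ≤ B = 6; zero-pad to 6 bytes: K' = f0 00 00 00 00 00.
K' ⊕ ipad = c6 36 36 36 36 36.  K' ⊕ opad = ac 5c 5c 5c 5c 5c.
Inner input = (K'⊕ipad) ∥ m = c6 36 36 36 36 36 ∥ c7 f4 da e3.
Inner hash: sum = 198+54+54+54+54+54+199+244+218+227 = 1356 → 05 4c.
Outer input = (K'⊕opad) ∥ inner = ac 5c 5c 5c 5c 5c ∥ 05 4c.
Outer hash (tag): sum = 172+92+92+92+92+92+5+76 = 713 → 02 c9.

02c9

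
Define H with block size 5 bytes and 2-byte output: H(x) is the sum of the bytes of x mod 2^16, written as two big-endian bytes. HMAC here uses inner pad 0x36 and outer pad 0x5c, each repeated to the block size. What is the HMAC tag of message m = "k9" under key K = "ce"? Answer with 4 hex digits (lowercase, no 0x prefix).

027b

Key "ce" = 63 65 is 2 bytes ≤ B = 5; zero-pad to 5 bytes: K' = 63 65 00 00 00.
K' ⊕ ipad = 55 53 36 36 36.  K' ⊕ opad = 3f 39 5c 5c 5c.
Inner input = (K'⊕ipad) ∥ m = 55 53 36 36 36 ∥ 6b 39.
Inner hash: sum = 85+83+54+54+54+107+57 = 494 → 01 ee.
Outer input = (K'⊕opad) ∥ inner = 3f 39 5c 5c 5c ∥ 01 ee.
Outer hash (tag): sum = 63+57+92+92+92+1+238 = 635 → 02 7b.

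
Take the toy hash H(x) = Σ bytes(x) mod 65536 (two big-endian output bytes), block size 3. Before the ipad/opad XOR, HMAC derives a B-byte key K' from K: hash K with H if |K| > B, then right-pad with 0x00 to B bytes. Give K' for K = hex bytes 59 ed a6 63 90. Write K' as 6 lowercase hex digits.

|K| = 5 > B = 3, so first hash the key.
H(K): sum = 89+237+166+99+144 = 735 → 02 df.
Zero-pad H(K) = 02 df to 3 bytes: K' = 02 df 00.

02df00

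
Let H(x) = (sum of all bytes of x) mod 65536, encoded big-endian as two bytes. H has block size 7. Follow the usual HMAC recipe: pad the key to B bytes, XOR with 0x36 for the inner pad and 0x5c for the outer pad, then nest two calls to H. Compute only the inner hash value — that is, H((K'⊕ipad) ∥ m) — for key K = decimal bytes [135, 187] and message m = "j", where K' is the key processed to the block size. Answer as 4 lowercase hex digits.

Key decimal bytes [135, 187] = 87 bb is 2 bytes ≤ B = 7; zero-pad to 7 bytes: K' = 87 bb 00 00 00 00 00.
K' ⊕ ipad = b1 8d 36 36 36 36 36.
Inner input = b1 8d 36 36 36 36 36 ∥ 6a.
Inner hash: sum = 177+141+54+54+54+54+54+106 = 694 → 02 b6.

02b6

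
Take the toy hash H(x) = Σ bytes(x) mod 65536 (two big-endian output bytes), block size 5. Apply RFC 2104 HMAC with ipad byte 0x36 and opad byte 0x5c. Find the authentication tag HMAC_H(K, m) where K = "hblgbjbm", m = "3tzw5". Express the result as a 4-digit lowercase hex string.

028b

Key "hblgbjbm" = 68 62 6c 67 62 6a 62 6d is 8 bytes > B = 5, so hash it first: H(key) = 03 38, then zero-pad to 5 bytes: K' = 03 38 00 00 00.
K' ⊕ ipad = 35 0e 36 36 36.  K' ⊕ opad = 5f 64 5c 5c 5c.
Inner input = (K'⊕ipad) ∥ m = 35 0e 36 36 36 ∥ 33 74 7a 77 35.
Inner hash: sum = 53+14+54+54+54+51+116+122+119+53 = 690 → 02 b2.
Outer input = (K'⊕opad) ∥ inner = 5f 64 5c 5c 5c ∥ 02 b2.
Outer hash (tag): sum = 95+100+92+92+92+2+178 = 651 → 02 8b.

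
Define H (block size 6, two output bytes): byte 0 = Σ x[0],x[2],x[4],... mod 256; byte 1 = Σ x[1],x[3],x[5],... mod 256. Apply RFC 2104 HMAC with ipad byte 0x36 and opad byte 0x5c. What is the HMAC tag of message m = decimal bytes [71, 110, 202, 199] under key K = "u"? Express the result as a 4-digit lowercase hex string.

a1eb

Key "u" = 75 is 1 byte ≤ B = 6; zero-pad to 6 bytes: K' = 75 00 00 00 00 00.
K' ⊕ ipad = 43 36 36 36 36 36.  K' ⊕ opad = 29 5c 5c 5c 5c 5c.
Inner input = (K'⊕ipad) ∥ m = 43 36 36 36 36 36 ∥ 47 6e ca c7.
Inner hash: even-index sum = 448 mod 256 = 192; odd-index sum = 471 mod 256 = 215 → c0 d7.
Outer input = (K'⊕opad) ∥ inner = 29 5c 5c 5c 5c 5c ∥ c0 d7.
Outer hash (tag): even-index sum = 417 mod 256 = 161; odd-index sum = 491 mod 256 = 235 → a1 eb.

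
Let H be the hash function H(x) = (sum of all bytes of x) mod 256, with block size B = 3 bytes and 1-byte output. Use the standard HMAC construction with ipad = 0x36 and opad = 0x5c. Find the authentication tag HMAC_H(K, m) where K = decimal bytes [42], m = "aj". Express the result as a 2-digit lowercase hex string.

81

Key decimal bytes [42] = 2a is 1 byte ≤ B = 3; zero-pad to 3 bytes: K' = 2a 00 00.
K' ⊕ ipad = 1c 36 36.  K' ⊕ opad = 76 5c 5c.
Inner input = (K'⊕ipad) ∥ m = 1c 36 36 ∥ 61 6a.
Inner hash: sum = 28+54+54+97+106 = 339; mod 256 = 83 → 53.
Outer input = (K'⊕opad) ∥ inner = 76 5c 5c ∥ 53.
Outer hash (tag): sum = 118+92+92+83 = 385; mod 256 = 129 → 81.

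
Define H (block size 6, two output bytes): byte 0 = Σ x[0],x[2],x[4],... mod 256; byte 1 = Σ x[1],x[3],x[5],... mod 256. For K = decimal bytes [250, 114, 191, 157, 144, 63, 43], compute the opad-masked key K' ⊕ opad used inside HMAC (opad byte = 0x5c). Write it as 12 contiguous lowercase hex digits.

28125c5c5c5c

Key decimal bytes [250, 114, 191, 157, 144, 63, 43] = fa 72 bf 9d 90 3f 2b is 7 bytes > B = 6, so hash it first: H(key) = 74 4e, then zero-pad to 6 bytes: K' = 74 4e 00 00 00 00.
XOR each byte with 0x5c: 74⊕5c=28, 4e⊕5c=12, 00⊕5c=5c, 00⊕5c=5c, 00⊕5c=5c, 00⊕5c=5c.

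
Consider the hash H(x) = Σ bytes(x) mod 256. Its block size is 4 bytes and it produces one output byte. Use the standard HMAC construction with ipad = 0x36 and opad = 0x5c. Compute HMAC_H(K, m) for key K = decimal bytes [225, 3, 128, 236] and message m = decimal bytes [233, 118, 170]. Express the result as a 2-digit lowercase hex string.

Key decimal bytes [225, 3, 128, 236] = e1 03 80 ec is exactly B = 4 bytes: K' = e1 03 80 ec.
K' ⊕ ipad = d7 35 b6 da.  K' ⊕ opad = bd 5f dc b0.
Inner input = (K'⊕ipad) ∥ m = d7 35 b6 da ∥ e9 76 aa.
Inner hash: sum = 215+53+182+218+233+118+170 = 1189; mod 256 = 165 → a5.
Outer input = (K'⊕opad) ∥ inner = bd 5f dc b0 ∥ a5.
Outer hash (tag): sum = 189+95+220+176+165 = 845; mod 256 = 77 → 4d.

4d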